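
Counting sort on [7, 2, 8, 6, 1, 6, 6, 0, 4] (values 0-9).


Input: [7, 2, 8, 6, 1, 6, 6, 0, 4]
Counts: [1, 1, 1, 0, 1, 0, 3, 1, 1, 0]

Sorted: [0, 1, 2, 4, 6, 6, 6, 7, 8]


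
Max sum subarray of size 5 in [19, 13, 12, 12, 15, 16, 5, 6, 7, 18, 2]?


[0:5]: 71
[1:6]: 68
[2:7]: 60
[3:8]: 54
[4:9]: 49
[5:10]: 52
[6:11]: 38

Max: 71 at [0:5]


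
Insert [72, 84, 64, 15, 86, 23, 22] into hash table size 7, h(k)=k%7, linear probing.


Insert 72: h=2 -> slot 2
Insert 84: h=0 -> slot 0
Insert 64: h=1 -> slot 1
Insert 15: h=1, 2 probes -> slot 3
Insert 86: h=2, 2 probes -> slot 4
Insert 23: h=2, 3 probes -> slot 5
Insert 22: h=1, 5 probes -> slot 6

Table: [84, 64, 72, 15, 86, 23, 22]


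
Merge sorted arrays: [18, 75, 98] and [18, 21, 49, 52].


Take 18 from A
Take 18 from B
Take 21 from B
Take 49 from B
Take 52 from B

Merged: [18, 18, 21, 49, 52, 75, 98]


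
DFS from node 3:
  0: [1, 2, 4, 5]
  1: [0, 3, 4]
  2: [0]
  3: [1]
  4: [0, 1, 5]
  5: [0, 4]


Visit 3, push [1]
Visit 1, push [4, 0]
Visit 0, push [5, 4, 2]
Visit 2, push []
Visit 4, push [5]
Visit 5, push []

DFS order: [3, 1, 0, 2, 4, 5]


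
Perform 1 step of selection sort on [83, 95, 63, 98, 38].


Initial: [83, 95, 63, 98, 38]
Step 1: min=38 at 4
  Swap: [38, 95, 63, 98, 83]

After 1 step: [38, 95, 63, 98, 83]


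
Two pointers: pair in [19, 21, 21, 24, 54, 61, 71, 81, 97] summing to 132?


lo=0(19)+hi=8(97)=116
lo=1(21)+hi=8(97)=118
lo=2(21)+hi=8(97)=118
lo=3(24)+hi=8(97)=121
lo=4(54)+hi=8(97)=151
lo=4(54)+hi=7(81)=135
lo=4(54)+hi=6(71)=125
lo=5(61)+hi=6(71)=132

Yes: 61+71=132


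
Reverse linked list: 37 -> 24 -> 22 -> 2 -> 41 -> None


Step 1: curr=37, set curr.next=prev(None) | reversed so far: 37
Step 2: curr=24, set curr.next=prev(37) | reversed so far: 24 -> 37
Step 3: curr=22, set curr.next=prev(24) | reversed so far: 22 -> 24 -> 37
Step 4: curr=2, set curr.next=prev(22) | reversed so far: 2 -> 22 -> 24 -> 37
Step 5: curr=41, set curr.next=prev(2) | reversed so far: 41 -> 2 -> 22 -> 24 -> 37

41 -> 2 -> 22 -> 24 -> 37 -> None


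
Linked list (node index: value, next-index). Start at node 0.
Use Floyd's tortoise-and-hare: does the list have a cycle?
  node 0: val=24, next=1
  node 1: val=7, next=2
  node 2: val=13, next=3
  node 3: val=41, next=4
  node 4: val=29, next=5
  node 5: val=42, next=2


Floyd's tortoise (slow, +1) and hare (fast, +2):
  init: slow=0, fast=0
  step 1: slow=1, fast=2
  step 2: slow=2, fast=4
  step 3: slow=3, fast=2
  step 4: slow=4, fast=4
  slow == fast at node 4: cycle detected

Cycle: yes


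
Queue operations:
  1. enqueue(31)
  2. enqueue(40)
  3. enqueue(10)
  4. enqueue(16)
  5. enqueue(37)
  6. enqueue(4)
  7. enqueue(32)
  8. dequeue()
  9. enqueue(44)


enqueue(31) -> [31]
enqueue(40) -> [31, 40]
enqueue(10) -> [31, 40, 10]
enqueue(16) -> [31, 40, 10, 16]
enqueue(37) -> [31, 40, 10, 16, 37]
enqueue(4) -> [31, 40, 10, 16, 37, 4]
enqueue(32) -> [31, 40, 10, 16, 37, 4, 32]
dequeue()->31, [40, 10, 16, 37, 4, 32]
enqueue(44) -> [40, 10, 16, 37, 4, 32, 44]

Final queue: [40, 10, 16, 37, 4, 32, 44]


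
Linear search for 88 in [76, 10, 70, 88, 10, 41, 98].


i=0: 76!=88
i=1: 10!=88
i=2: 70!=88
i=3: 88==88 found!

Found at 3, 4 comps


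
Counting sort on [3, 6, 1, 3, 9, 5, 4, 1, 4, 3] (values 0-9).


Input: [3, 6, 1, 3, 9, 5, 4, 1, 4, 3]
Counts: [0, 2, 0, 3, 2, 1, 1, 0, 0, 1]

Sorted: [1, 1, 3, 3, 3, 4, 4, 5, 6, 9]


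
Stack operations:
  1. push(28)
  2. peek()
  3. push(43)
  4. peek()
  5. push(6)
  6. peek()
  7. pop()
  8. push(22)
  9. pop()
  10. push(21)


push(28) -> [28]
peek()->28
push(43) -> [28, 43]
peek()->43
push(6) -> [28, 43, 6]
peek()->6
pop()->6, [28, 43]
push(22) -> [28, 43, 22]
pop()->22, [28, 43]
push(21) -> [28, 43, 21]

Final stack: [28, 43, 21]


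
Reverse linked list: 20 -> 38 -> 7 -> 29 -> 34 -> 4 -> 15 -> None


Step 1: curr=20, set curr.next=prev(None) | reversed so far: 20
Step 2: curr=38, set curr.next=prev(20) | reversed so far: 38 -> 20
Step 3: curr=7, set curr.next=prev(38) | reversed so far: 7 -> 38 -> 20
Step 4: curr=29, set curr.next=prev(7) | reversed so far: 29 -> 7 -> 38 -> 20
Step 5: curr=34, set curr.next=prev(29) | reversed so far: 34 -> 29 -> 7 -> 38 -> 20
Step 6: curr=4, set curr.next=prev(34) | reversed so far: 4 -> 34 -> 29 -> 7 -> 38 -> 20
Step 7: curr=15, set curr.next=prev(4) | reversed so far: 15 -> 4 -> 34 -> 29 -> 7 -> 38 -> 20

15 -> 4 -> 34 -> 29 -> 7 -> 38 -> 20 -> None


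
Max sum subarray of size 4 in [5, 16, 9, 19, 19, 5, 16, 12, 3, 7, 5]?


[0:4]: 49
[1:5]: 63
[2:6]: 52
[3:7]: 59
[4:8]: 52
[5:9]: 36
[6:10]: 38
[7:11]: 27

Max: 63 at [1:5]


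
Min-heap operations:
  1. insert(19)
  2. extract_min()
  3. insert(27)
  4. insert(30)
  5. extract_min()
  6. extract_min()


insert(19) -> [19]
extract_min()->19, []
insert(27) -> [27]
insert(30) -> [27, 30]
extract_min()->27, [30]
extract_min()->30, []

Final heap: []


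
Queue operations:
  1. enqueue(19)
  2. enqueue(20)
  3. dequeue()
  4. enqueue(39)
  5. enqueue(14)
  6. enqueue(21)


enqueue(19) -> [19]
enqueue(20) -> [19, 20]
dequeue()->19, [20]
enqueue(39) -> [20, 39]
enqueue(14) -> [20, 39, 14]
enqueue(21) -> [20, 39, 14, 21]

Final queue: [20, 39, 14, 21]


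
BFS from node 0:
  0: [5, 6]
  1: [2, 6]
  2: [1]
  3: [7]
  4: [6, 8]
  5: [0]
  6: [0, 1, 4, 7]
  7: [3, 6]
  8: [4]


Visit 0, enqueue [5, 6]
Visit 5, enqueue []
Visit 6, enqueue [1, 4, 7]
Visit 1, enqueue [2]
Visit 4, enqueue [8]
Visit 7, enqueue [3]
Visit 2, enqueue []
Visit 8, enqueue []
Visit 3, enqueue []

BFS order: [0, 5, 6, 1, 4, 7, 2, 8, 3]


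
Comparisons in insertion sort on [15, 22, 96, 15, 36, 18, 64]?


Algorithm: insertion sort
Input: [15, 22, 96, 15, 36, 18, 64]
Sorted: [15, 15, 18, 22, 36, 64, 96]

13


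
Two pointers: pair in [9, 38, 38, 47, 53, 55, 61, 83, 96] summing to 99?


lo=0(9)+hi=8(96)=105
lo=0(9)+hi=7(83)=92
lo=1(38)+hi=7(83)=121
lo=1(38)+hi=6(61)=99

Yes: 38+61=99


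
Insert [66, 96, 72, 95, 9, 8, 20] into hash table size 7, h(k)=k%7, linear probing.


Insert 66: h=3 -> slot 3
Insert 96: h=5 -> slot 5
Insert 72: h=2 -> slot 2
Insert 95: h=4 -> slot 4
Insert 9: h=2, 4 probes -> slot 6
Insert 8: h=1 -> slot 1
Insert 20: h=6, 1 probes -> slot 0

Table: [20, 8, 72, 66, 95, 96, 9]


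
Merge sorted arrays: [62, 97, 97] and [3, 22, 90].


Take 3 from B
Take 22 from B
Take 62 from A
Take 90 from B

Merged: [3, 22, 62, 90, 97, 97]


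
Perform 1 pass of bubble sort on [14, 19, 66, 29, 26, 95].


Initial: [14, 19, 66, 29, 26, 95]
Pass 1: [14, 19, 29, 26, 66, 95] (2 swaps)

After 1 pass: [14, 19, 29, 26, 66, 95]


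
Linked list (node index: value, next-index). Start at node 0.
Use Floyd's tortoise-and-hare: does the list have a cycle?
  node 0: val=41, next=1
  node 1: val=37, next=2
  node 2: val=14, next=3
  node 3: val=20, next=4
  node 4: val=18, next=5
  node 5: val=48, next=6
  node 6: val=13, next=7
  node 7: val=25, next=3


Floyd's tortoise (slow, +1) and hare (fast, +2):
  init: slow=0, fast=0
  step 1: slow=1, fast=2
  step 2: slow=2, fast=4
  step 3: slow=3, fast=6
  step 4: slow=4, fast=3
  step 5: slow=5, fast=5
  slow == fast at node 5: cycle detected

Cycle: yes


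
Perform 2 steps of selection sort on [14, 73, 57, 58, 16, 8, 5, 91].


Initial: [14, 73, 57, 58, 16, 8, 5, 91]
Step 1: min=5 at 6
  Swap: [5, 73, 57, 58, 16, 8, 14, 91]
Step 2: min=8 at 5
  Swap: [5, 8, 57, 58, 16, 73, 14, 91]

After 2 steps: [5, 8, 57, 58, 16, 73, 14, 91]


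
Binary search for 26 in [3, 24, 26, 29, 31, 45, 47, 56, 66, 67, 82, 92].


Step 1: lo=0, hi=11, mid=5, val=45
Step 2: lo=0, hi=4, mid=2, val=26

Found at index 2


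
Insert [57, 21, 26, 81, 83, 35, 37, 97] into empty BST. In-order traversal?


Insert 57: root
Insert 21: L from 57
Insert 26: L from 57 -> R from 21
Insert 81: R from 57
Insert 83: R from 57 -> R from 81
Insert 35: L from 57 -> R from 21 -> R from 26
Insert 37: L from 57 -> R from 21 -> R from 26 -> R from 35
Insert 97: R from 57 -> R from 81 -> R from 83

In-order: [21, 26, 35, 37, 57, 81, 83, 97]


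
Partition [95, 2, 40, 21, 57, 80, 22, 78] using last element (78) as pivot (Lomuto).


Pivot: 78
  2 <= 78: swap -> [2, 95, 40, 21, 57, 80, 22, 78]
  40 <= 78: swap -> [2, 40, 95, 21, 57, 80, 22, 78]
  21 <= 78: swap -> [2, 40, 21, 95, 57, 80, 22, 78]
  57 <= 78: swap -> [2, 40, 21, 57, 95, 80, 22, 78]
  22 <= 78: swap -> [2, 40, 21, 57, 22, 80, 95, 78]
Place pivot at 5: [2, 40, 21, 57, 22, 78, 95, 80]

Partitioned: [2, 40, 21, 57, 22, 78, 95, 80]


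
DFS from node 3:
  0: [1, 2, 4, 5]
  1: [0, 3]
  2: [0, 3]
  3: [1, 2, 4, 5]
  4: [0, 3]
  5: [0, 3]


Visit 3, push [5, 4, 2, 1]
Visit 1, push [0]
Visit 0, push [5, 4, 2]
Visit 2, push []
Visit 4, push []
Visit 5, push []

DFS order: [3, 1, 0, 2, 4, 5]


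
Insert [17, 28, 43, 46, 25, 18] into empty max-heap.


Insert 17: [17]
Insert 28: [28, 17]
Insert 43: [43, 17, 28]
Insert 46: [46, 43, 28, 17]
Insert 25: [46, 43, 28, 17, 25]
Insert 18: [46, 43, 28, 17, 25, 18]

Final heap: [46, 43, 28, 17, 25, 18]


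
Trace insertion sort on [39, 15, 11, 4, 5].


Initial: [39, 15, 11, 4, 5]
Insert 15: [15, 39, 11, 4, 5]
Insert 11: [11, 15, 39, 4, 5]
Insert 4: [4, 11, 15, 39, 5]
Insert 5: [4, 5, 11, 15, 39]

Sorted: [4, 5, 11, 15, 39]


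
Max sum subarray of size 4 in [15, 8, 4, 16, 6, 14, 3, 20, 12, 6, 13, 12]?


[0:4]: 43
[1:5]: 34
[2:6]: 40
[3:7]: 39
[4:8]: 43
[5:9]: 49
[6:10]: 41
[7:11]: 51
[8:12]: 43

Max: 51 at [7:11]


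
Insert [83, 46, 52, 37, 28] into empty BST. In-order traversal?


Insert 83: root
Insert 46: L from 83
Insert 52: L from 83 -> R from 46
Insert 37: L from 83 -> L from 46
Insert 28: L from 83 -> L from 46 -> L from 37

In-order: [28, 37, 46, 52, 83]


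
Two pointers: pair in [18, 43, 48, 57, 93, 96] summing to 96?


lo=0(18)+hi=5(96)=114
lo=0(18)+hi=4(93)=111
lo=0(18)+hi=3(57)=75
lo=1(43)+hi=3(57)=100
lo=1(43)+hi=2(48)=91

No pair found


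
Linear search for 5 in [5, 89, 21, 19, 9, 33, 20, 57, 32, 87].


i=0: 5==5 found!

Found at 0, 1 comps


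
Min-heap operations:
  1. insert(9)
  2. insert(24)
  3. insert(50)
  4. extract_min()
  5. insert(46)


insert(9) -> [9]
insert(24) -> [9, 24]
insert(50) -> [9, 24, 50]
extract_min()->9, [24, 50]
insert(46) -> [24, 50, 46]

Final heap: [24, 50, 46]


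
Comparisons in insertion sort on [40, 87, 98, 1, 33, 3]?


Algorithm: insertion sort
Input: [40, 87, 98, 1, 33, 3]
Sorted: [1, 3, 33, 40, 87, 98]

14


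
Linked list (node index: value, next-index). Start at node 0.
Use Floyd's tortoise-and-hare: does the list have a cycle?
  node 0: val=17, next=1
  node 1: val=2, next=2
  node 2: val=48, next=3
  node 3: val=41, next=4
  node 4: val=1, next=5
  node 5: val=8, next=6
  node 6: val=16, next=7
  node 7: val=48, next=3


Floyd's tortoise (slow, +1) and hare (fast, +2):
  init: slow=0, fast=0
  step 1: slow=1, fast=2
  step 2: slow=2, fast=4
  step 3: slow=3, fast=6
  step 4: slow=4, fast=3
  step 5: slow=5, fast=5
  slow == fast at node 5: cycle detected

Cycle: yes


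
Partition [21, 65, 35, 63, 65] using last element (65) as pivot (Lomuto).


Pivot: 65
  21 <= 65: advance i (no swap)
  65 <= 65: advance i (no swap)
  35 <= 65: advance i (no swap)
  63 <= 65: advance i (no swap)
Place pivot at 4: [21, 65, 35, 63, 65]

Partitioned: [21, 65, 35, 63, 65]


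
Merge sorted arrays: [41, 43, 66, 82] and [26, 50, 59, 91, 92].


Take 26 from B
Take 41 from A
Take 43 from A
Take 50 from B
Take 59 from B
Take 66 from A
Take 82 from A

Merged: [26, 41, 43, 50, 59, 66, 82, 91, 92]


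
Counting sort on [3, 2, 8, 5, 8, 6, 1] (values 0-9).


Input: [3, 2, 8, 5, 8, 6, 1]
Counts: [0, 1, 1, 1, 0, 1, 1, 0, 2, 0]

Sorted: [1, 2, 3, 5, 6, 8, 8]


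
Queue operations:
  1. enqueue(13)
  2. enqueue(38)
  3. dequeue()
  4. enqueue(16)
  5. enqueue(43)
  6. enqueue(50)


enqueue(13) -> [13]
enqueue(38) -> [13, 38]
dequeue()->13, [38]
enqueue(16) -> [38, 16]
enqueue(43) -> [38, 16, 43]
enqueue(50) -> [38, 16, 43, 50]

Final queue: [38, 16, 43, 50]


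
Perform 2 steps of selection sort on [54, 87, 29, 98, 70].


Initial: [54, 87, 29, 98, 70]
Step 1: min=29 at 2
  Swap: [29, 87, 54, 98, 70]
Step 2: min=54 at 2
  Swap: [29, 54, 87, 98, 70]

After 2 steps: [29, 54, 87, 98, 70]


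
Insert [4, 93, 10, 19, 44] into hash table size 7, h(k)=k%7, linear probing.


Insert 4: h=4 -> slot 4
Insert 93: h=2 -> slot 2
Insert 10: h=3 -> slot 3
Insert 19: h=5 -> slot 5
Insert 44: h=2, 4 probes -> slot 6

Table: [None, None, 93, 10, 4, 19, 44]


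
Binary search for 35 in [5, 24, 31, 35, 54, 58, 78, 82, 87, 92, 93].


Step 1: lo=0, hi=10, mid=5, val=58
Step 2: lo=0, hi=4, mid=2, val=31
Step 3: lo=3, hi=4, mid=3, val=35

Found at index 3


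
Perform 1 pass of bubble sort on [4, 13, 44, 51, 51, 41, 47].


Initial: [4, 13, 44, 51, 51, 41, 47]
Pass 1: [4, 13, 44, 51, 41, 47, 51] (2 swaps)

After 1 pass: [4, 13, 44, 51, 41, 47, 51]


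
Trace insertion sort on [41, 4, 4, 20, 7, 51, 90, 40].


Initial: [41, 4, 4, 20, 7, 51, 90, 40]
Insert 4: [4, 41, 4, 20, 7, 51, 90, 40]
Insert 4: [4, 4, 41, 20, 7, 51, 90, 40]
Insert 20: [4, 4, 20, 41, 7, 51, 90, 40]
Insert 7: [4, 4, 7, 20, 41, 51, 90, 40]
Insert 51: [4, 4, 7, 20, 41, 51, 90, 40]
Insert 90: [4, 4, 7, 20, 41, 51, 90, 40]
Insert 40: [4, 4, 7, 20, 40, 41, 51, 90]

Sorted: [4, 4, 7, 20, 40, 41, 51, 90]


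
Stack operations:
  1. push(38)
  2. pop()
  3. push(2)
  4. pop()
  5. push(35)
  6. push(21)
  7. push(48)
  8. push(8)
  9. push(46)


push(38) -> [38]
pop()->38, []
push(2) -> [2]
pop()->2, []
push(35) -> [35]
push(21) -> [35, 21]
push(48) -> [35, 21, 48]
push(8) -> [35, 21, 48, 8]
push(46) -> [35, 21, 48, 8, 46]

Final stack: [35, 21, 48, 8, 46]


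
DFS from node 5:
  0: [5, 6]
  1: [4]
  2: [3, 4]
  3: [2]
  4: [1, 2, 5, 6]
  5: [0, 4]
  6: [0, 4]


Visit 5, push [4, 0]
Visit 0, push [6]
Visit 6, push [4]
Visit 4, push [2, 1]
Visit 1, push []
Visit 2, push [3]
Visit 3, push []

DFS order: [5, 0, 6, 4, 1, 2, 3]


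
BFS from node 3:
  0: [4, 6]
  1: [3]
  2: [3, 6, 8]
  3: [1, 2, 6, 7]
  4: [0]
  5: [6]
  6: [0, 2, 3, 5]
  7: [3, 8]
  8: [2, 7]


Visit 3, enqueue [1, 2, 6, 7]
Visit 1, enqueue []
Visit 2, enqueue [8]
Visit 6, enqueue [0, 5]
Visit 7, enqueue []
Visit 8, enqueue []
Visit 0, enqueue [4]
Visit 5, enqueue []
Visit 4, enqueue []

BFS order: [3, 1, 2, 6, 7, 8, 0, 5, 4]


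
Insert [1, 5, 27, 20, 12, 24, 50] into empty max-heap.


Insert 1: [1]
Insert 5: [5, 1]
Insert 27: [27, 1, 5]
Insert 20: [27, 20, 5, 1]
Insert 12: [27, 20, 5, 1, 12]
Insert 24: [27, 20, 24, 1, 12, 5]
Insert 50: [50, 20, 27, 1, 12, 5, 24]

Final heap: [50, 20, 27, 1, 12, 5, 24]


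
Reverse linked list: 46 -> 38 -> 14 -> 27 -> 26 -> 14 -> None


Step 1: curr=46, set curr.next=prev(None) | reversed so far: 46
Step 2: curr=38, set curr.next=prev(46) | reversed so far: 38 -> 46
Step 3: curr=14, set curr.next=prev(38) | reversed so far: 14 -> 38 -> 46
Step 4: curr=27, set curr.next=prev(14) | reversed so far: 27 -> 14 -> 38 -> 46
Step 5: curr=26, set curr.next=prev(27) | reversed so far: 26 -> 27 -> 14 -> 38 -> 46
Step 6: curr=14, set curr.next=prev(26) | reversed so far: 14 -> 26 -> 27 -> 14 -> 38 -> 46

14 -> 26 -> 27 -> 14 -> 38 -> 46 -> None


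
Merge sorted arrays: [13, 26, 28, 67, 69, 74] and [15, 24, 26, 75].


Take 13 from A
Take 15 from B
Take 24 from B
Take 26 from A
Take 26 from B
Take 28 from A
Take 67 from A
Take 69 from A
Take 74 from A

Merged: [13, 15, 24, 26, 26, 28, 67, 69, 74, 75]


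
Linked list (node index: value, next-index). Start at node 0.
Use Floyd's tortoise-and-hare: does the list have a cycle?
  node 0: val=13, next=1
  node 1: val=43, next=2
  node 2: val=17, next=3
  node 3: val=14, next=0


Floyd's tortoise (slow, +1) and hare (fast, +2):
  init: slow=0, fast=0
  step 1: slow=1, fast=2
  step 2: slow=2, fast=0
  step 3: slow=3, fast=2
  step 4: slow=0, fast=0
  slow == fast at node 0: cycle detected

Cycle: yes


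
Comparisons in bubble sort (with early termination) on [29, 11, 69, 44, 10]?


Algorithm: bubble sort (with early termination)
Input: [29, 11, 69, 44, 10]
Sorted: [10, 11, 29, 44, 69]

10


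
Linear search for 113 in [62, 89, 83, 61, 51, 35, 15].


i=0: 62!=113
i=1: 89!=113
i=2: 83!=113
i=3: 61!=113
i=4: 51!=113
i=5: 35!=113
i=6: 15!=113

Not found, 7 comps


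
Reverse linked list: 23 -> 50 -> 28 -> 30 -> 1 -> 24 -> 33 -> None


Step 1: curr=23, set curr.next=prev(None) | reversed so far: 23
Step 2: curr=50, set curr.next=prev(23) | reversed so far: 50 -> 23
Step 3: curr=28, set curr.next=prev(50) | reversed so far: 28 -> 50 -> 23
Step 4: curr=30, set curr.next=prev(28) | reversed so far: 30 -> 28 -> 50 -> 23
Step 5: curr=1, set curr.next=prev(30) | reversed so far: 1 -> 30 -> 28 -> 50 -> 23
Step 6: curr=24, set curr.next=prev(1) | reversed so far: 24 -> 1 -> 30 -> 28 -> 50 -> 23
Step 7: curr=33, set curr.next=prev(24) | reversed so far: 33 -> 24 -> 1 -> 30 -> 28 -> 50 -> 23

33 -> 24 -> 1 -> 30 -> 28 -> 50 -> 23 -> None


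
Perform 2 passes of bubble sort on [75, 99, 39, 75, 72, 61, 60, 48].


Initial: [75, 99, 39, 75, 72, 61, 60, 48]
Pass 1: [75, 39, 75, 72, 61, 60, 48, 99] (6 swaps)
Pass 2: [39, 75, 72, 61, 60, 48, 75, 99] (5 swaps)

After 2 passes: [39, 75, 72, 61, 60, 48, 75, 99]


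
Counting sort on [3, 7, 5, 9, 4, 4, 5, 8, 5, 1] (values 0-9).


Input: [3, 7, 5, 9, 4, 4, 5, 8, 5, 1]
Counts: [0, 1, 0, 1, 2, 3, 0, 1, 1, 1]

Sorted: [1, 3, 4, 4, 5, 5, 5, 7, 8, 9]


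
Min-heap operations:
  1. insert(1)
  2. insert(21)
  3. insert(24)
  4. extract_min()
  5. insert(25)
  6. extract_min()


insert(1) -> [1]
insert(21) -> [1, 21]
insert(24) -> [1, 21, 24]
extract_min()->1, [21, 24]
insert(25) -> [21, 24, 25]
extract_min()->21, [24, 25]

Final heap: [24, 25]


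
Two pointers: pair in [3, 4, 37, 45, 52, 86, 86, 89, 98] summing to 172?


lo=0(3)+hi=8(98)=101
lo=1(4)+hi=8(98)=102
lo=2(37)+hi=8(98)=135
lo=3(45)+hi=8(98)=143
lo=4(52)+hi=8(98)=150
lo=5(86)+hi=8(98)=184
lo=5(86)+hi=7(89)=175
lo=5(86)+hi=6(86)=172

Yes: 86+86=172


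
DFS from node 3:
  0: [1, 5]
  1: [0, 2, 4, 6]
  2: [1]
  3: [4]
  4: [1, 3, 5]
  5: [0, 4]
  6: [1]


Visit 3, push [4]
Visit 4, push [5, 1]
Visit 1, push [6, 2, 0]
Visit 0, push [5]
Visit 5, push []
Visit 2, push []
Visit 6, push []

DFS order: [3, 4, 1, 0, 5, 2, 6]


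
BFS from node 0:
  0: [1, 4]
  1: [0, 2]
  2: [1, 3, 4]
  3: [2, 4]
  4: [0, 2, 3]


Visit 0, enqueue [1, 4]
Visit 1, enqueue [2]
Visit 4, enqueue [3]
Visit 2, enqueue []
Visit 3, enqueue []

BFS order: [0, 1, 4, 2, 3]


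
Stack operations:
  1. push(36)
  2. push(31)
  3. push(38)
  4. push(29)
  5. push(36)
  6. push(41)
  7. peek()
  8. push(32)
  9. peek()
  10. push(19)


push(36) -> [36]
push(31) -> [36, 31]
push(38) -> [36, 31, 38]
push(29) -> [36, 31, 38, 29]
push(36) -> [36, 31, 38, 29, 36]
push(41) -> [36, 31, 38, 29, 36, 41]
peek()->41
push(32) -> [36, 31, 38, 29, 36, 41, 32]
peek()->32
push(19) -> [36, 31, 38, 29, 36, 41, 32, 19]

Final stack: [36, 31, 38, 29, 36, 41, 32, 19]


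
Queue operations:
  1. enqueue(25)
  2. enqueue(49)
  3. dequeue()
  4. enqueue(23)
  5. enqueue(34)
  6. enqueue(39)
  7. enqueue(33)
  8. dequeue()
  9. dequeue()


enqueue(25) -> [25]
enqueue(49) -> [25, 49]
dequeue()->25, [49]
enqueue(23) -> [49, 23]
enqueue(34) -> [49, 23, 34]
enqueue(39) -> [49, 23, 34, 39]
enqueue(33) -> [49, 23, 34, 39, 33]
dequeue()->49, [23, 34, 39, 33]
dequeue()->23, [34, 39, 33]

Final queue: [34, 39, 33]


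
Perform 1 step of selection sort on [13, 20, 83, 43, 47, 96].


Initial: [13, 20, 83, 43, 47, 96]
Step 1: min=13 at 0
  Swap: [13, 20, 83, 43, 47, 96]

After 1 step: [13, 20, 83, 43, 47, 96]


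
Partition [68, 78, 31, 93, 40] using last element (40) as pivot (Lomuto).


Pivot: 40
  31 <= 40: swap -> [31, 78, 68, 93, 40]
Place pivot at 1: [31, 40, 68, 93, 78]

Partitioned: [31, 40, 68, 93, 78]


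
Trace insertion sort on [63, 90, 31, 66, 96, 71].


Initial: [63, 90, 31, 66, 96, 71]
Insert 90: [63, 90, 31, 66, 96, 71]
Insert 31: [31, 63, 90, 66, 96, 71]
Insert 66: [31, 63, 66, 90, 96, 71]
Insert 96: [31, 63, 66, 90, 96, 71]
Insert 71: [31, 63, 66, 71, 90, 96]

Sorted: [31, 63, 66, 71, 90, 96]


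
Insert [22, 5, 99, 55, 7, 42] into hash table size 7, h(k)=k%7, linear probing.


Insert 22: h=1 -> slot 1
Insert 5: h=5 -> slot 5
Insert 99: h=1, 1 probes -> slot 2
Insert 55: h=6 -> slot 6
Insert 7: h=0 -> slot 0
Insert 42: h=0, 3 probes -> slot 3

Table: [7, 22, 99, 42, None, 5, 55]


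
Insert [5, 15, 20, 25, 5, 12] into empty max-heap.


Insert 5: [5]
Insert 15: [15, 5]
Insert 20: [20, 5, 15]
Insert 25: [25, 20, 15, 5]
Insert 5: [25, 20, 15, 5, 5]
Insert 12: [25, 20, 15, 5, 5, 12]

Final heap: [25, 20, 15, 5, 5, 12]


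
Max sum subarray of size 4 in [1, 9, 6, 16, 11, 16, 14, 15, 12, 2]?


[0:4]: 32
[1:5]: 42
[2:6]: 49
[3:7]: 57
[4:8]: 56
[5:9]: 57
[6:10]: 43

Max: 57 at [3:7]


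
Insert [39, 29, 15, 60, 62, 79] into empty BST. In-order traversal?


Insert 39: root
Insert 29: L from 39
Insert 15: L from 39 -> L from 29
Insert 60: R from 39
Insert 62: R from 39 -> R from 60
Insert 79: R from 39 -> R from 60 -> R from 62

In-order: [15, 29, 39, 60, 62, 79]


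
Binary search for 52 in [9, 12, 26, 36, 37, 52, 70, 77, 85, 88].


Step 1: lo=0, hi=9, mid=4, val=37
Step 2: lo=5, hi=9, mid=7, val=77
Step 3: lo=5, hi=6, mid=5, val=52

Found at index 5


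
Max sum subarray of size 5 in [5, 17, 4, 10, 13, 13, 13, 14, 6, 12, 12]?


[0:5]: 49
[1:6]: 57
[2:7]: 53
[3:8]: 63
[4:9]: 59
[5:10]: 58
[6:11]: 57

Max: 63 at [3:8]


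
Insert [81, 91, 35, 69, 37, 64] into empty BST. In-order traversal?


Insert 81: root
Insert 91: R from 81
Insert 35: L from 81
Insert 69: L from 81 -> R from 35
Insert 37: L from 81 -> R from 35 -> L from 69
Insert 64: L from 81 -> R from 35 -> L from 69 -> R from 37

In-order: [35, 37, 64, 69, 81, 91]


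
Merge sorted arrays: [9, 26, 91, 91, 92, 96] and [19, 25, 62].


Take 9 from A
Take 19 from B
Take 25 from B
Take 26 from A
Take 62 from B

Merged: [9, 19, 25, 26, 62, 91, 91, 92, 96]


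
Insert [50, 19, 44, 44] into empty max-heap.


Insert 50: [50]
Insert 19: [50, 19]
Insert 44: [50, 19, 44]
Insert 44: [50, 44, 44, 19]

Final heap: [50, 44, 44, 19]


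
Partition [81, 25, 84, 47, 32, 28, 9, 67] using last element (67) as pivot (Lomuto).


Pivot: 67
  25 <= 67: swap -> [25, 81, 84, 47, 32, 28, 9, 67]
  47 <= 67: swap -> [25, 47, 84, 81, 32, 28, 9, 67]
  32 <= 67: swap -> [25, 47, 32, 81, 84, 28, 9, 67]
  28 <= 67: swap -> [25, 47, 32, 28, 84, 81, 9, 67]
  9 <= 67: swap -> [25, 47, 32, 28, 9, 81, 84, 67]
Place pivot at 5: [25, 47, 32, 28, 9, 67, 84, 81]

Partitioned: [25, 47, 32, 28, 9, 67, 84, 81]


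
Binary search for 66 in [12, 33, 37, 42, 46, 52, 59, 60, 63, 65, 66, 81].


Step 1: lo=0, hi=11, mid=5, val=52
Step 2: lo=6, hi=11, mid=8, val=63
Step 3: lo=9, hi=11, mid=10, val=66

Found at index 10


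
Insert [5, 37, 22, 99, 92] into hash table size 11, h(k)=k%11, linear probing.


Insert 5: h=5 -> slot 5
Insert 37: h=4 -> slot 4
Insert 22: h=0 -> slot 0
Insert 99: h=0, 1 probes -> slot 1
Insert 92: h=4, 2 probes -> slot 6

Table: [22, 99, None, None, 37, 5, 92, None, None, None, None]


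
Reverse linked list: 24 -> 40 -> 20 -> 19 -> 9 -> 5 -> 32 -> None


Step 1: curr=24, set curr.next=prev(None) | reversed so far: 24
Step 2: curr=40, set curr.next=prev(24) | reversed so far: 40 -> 24
Step 3: curr=20, set curr.next=prev(40) | reversed so far: 20 -> 40 -> 24
Step 4: curr=19, set curr.next=prev(20) | reversed so far: 19 -> 20 -> 40 -> 24
Step 5: curr=9, set curr.next=prev(19) | reversed so far: 9 -> 19 -> 20 -> 40 -> 24
Step 6: curr=5, set curr.next=prev(9) | reversed so far: 5 -> 9 -> 19 -> 20 -> 40 -> 24
Step 7: curr=32, set curr.next=prev(5) | reversed so far: 32 -> 5 -> 9 -> 19 -> 20 -> 40 -> 24

32 -> 5 -> 9 -> 19 -> 20 -> 40 -> 24 -> None


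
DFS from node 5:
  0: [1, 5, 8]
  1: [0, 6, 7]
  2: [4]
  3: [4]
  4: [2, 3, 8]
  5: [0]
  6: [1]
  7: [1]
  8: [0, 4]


Visit 5, push [0]
Visit 0, push [8, 1]
Visit 1, push [7, 6]
Visit 6, push []
Visit 7, push []
Visit 8, push [4]
Visit 4, push [3, 2]
Visit 2, push []
Visit 3, push []

DFS order: [5, 0, 1, 6, 7, 8, 4, 2, 3]


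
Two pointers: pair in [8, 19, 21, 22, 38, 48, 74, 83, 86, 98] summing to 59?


lo=0(8)+hi=9(98)=106
lo=0(8)+hi=8(86)=94
lo=0(8)+hi=7(83)=91
lo=0(8)+hi=6(74)=82
lo=0(8)+hi=5(48)=56
lo=1(19)+hi=5(48)=67
lo=1(19)+hi=4(38)=57
lo=2(21)+hi=4(38)=59

Yes: 21+38=59


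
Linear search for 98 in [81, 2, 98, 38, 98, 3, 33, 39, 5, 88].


i=0: 81!=98
i=1: 2!=98
i=2: 98==98 found!

Found at 2, 3 comps


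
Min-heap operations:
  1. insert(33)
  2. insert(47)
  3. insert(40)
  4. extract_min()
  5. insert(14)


insert(33) -> [33]
insert(47) -> [33, 47]
insert(40) -> [33, 47, 40]
extract_min()->33, [40, 47]
insert(14) -> [14, 47, 40]

Final heap: [14, 47, 40]


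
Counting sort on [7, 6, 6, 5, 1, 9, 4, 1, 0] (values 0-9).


Input: [7, 6, 6, 5, 1, 9, 4, 1, 0]
Counts: [1, 2, 0, 0, 1, 1, 2, 1, 0, 1]

Sorted: [0, 1, 1, 4, 5, 6, 6, 7, 9]


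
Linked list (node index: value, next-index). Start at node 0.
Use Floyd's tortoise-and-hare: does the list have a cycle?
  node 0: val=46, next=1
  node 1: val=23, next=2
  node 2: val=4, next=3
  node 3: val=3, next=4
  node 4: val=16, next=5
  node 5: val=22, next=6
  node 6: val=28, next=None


Floyd's tortoise (slow, +1) and hare (fast, +2):
  init: slow=0, fast=0
  step 1: slow=1, fast=2
  step 2: slow=2, fast=4
  step 3: slow=3, fast=6
  step 4: fast -> None, no cycle

Cycle: no


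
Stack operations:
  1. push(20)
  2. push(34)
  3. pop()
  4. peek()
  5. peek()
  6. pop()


push(20) -> [20]
push(34) -> [20, 34]
pop()->34, [20]
peek()->20
peek()->20
pop()->20, []

Final stack: []


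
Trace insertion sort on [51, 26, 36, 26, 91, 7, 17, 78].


Initial: [51, 26, 36, 26, 91, 7, 17, 78]
Insert 26: [26, 51, 36, 26, 91, 7, 17, 78]
Insert 36: [26, 36, 51, 26, 91, 7, 17, 78]
Insert 26: [26, 26, 36, 51, 91, 7, 17, 78]
Insert 91: [26, 26, 36, 51, 91, 7, 17, 78]
Insert 7: [7, 26, 26, 36, 51, 91, 17, 78]
Insert 17: [7, 17, 26, 26, 36, 51, 91, 78]
Insert 78: [7, 17, 26, 26, 36, 51, 78, 91]

Sorted: [7, 17, 26, 26, 36, 51, 78, 91]


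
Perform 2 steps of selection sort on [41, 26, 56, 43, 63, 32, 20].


Initial: [41, 26, 56, 43, 63, 32, 20]
Step 1: min=20 at 6
  Swap: [20, 26, 56, 43, 63, 32, 41]
Step 2: min=26 at 1
  Swap: [20, 26, 56, 43, 63, 32, 41]

After 2 steps: [20, 26, 56, 43, 63, 32, 41]


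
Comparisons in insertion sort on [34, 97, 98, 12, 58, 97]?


Algorithm: insertion sort
Input: [34, 97, 98, 12, 58, 97]
Sorted: [12, 34, 58, 97, 97, 98]

10


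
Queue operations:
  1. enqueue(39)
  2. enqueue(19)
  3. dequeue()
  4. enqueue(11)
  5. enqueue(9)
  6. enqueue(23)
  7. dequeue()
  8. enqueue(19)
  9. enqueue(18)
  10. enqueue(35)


enqueue(39) -> [39]
enqueue(19) -> [39, 19]
dequeue()->39, [19]
enqueue(11) -> [19, 11]
enqueue(9) -> [19, 11, 9]
enqueue(23) -> [19, 11, 9, 23]
dequeue()->19, [11, 9, 23]
enqueue(19) -> [11, 9, 23, 19]
enqueue(18) -> [11, 9, 23, 19, 18]
enqueue(35) -> [11, 9, 23, 19, 18, 35]

Final queue: [11, 9, 23, 19, 18, 35]


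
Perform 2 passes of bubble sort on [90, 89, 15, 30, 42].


Initial: [90, 89, 15, 30, 42]
Pass 1: [89, 15, 30, 42, 90] (4 swaps)
Pass 2: [15, 30, 42, 89, 90] (3 swaps)

After 2 passes: [15, 30, 42, 89, 90]


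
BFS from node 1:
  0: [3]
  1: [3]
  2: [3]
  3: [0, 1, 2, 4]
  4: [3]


Visit 1, enqueue [3]
Visit 3, enqueue [0, 2, 4]
Visit 0, enqueue []
Visit 2, enqueue []
Visit 4, enqueue []

BFS order: [1, 3, 0, 2, 4]


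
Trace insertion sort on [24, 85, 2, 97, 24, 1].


Initial: [24, 85, 2, 97, 24, 1]
Insert 85: [24, 85, 2, 97, 24, 1]
Insert 2: [2, 24, 85, 97, 24, 1]
Insert 97: [2, 24, 85, 97, 24, 1]
Insert 24: [2, 24, 24, 85, 97, 1]
Insert 1: [1, 2, 24, 24, 85, 97]

Sorted: [1, 2, 24, 24, 85, 97]


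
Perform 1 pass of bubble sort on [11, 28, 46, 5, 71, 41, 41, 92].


Initial: [11, 28, 46, 5, 71, 41, 41, 92]
Pass 1: [11, 28, 5, 46, 41, 41, 71, 92] (3 swaps)

After 1 pass: [11, 28, 5, 46, 41, 41, 71, 92]


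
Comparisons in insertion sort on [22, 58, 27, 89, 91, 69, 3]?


Algorithm: insertion sort
Input: [22, 58, 27, 89, 91, 69, 3]
Sorted: [3, 22, 27, 58, 69, 89, 91]

14


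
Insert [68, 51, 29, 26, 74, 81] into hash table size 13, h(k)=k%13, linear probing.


Insert 68: h=3 -> slot 3
Insert 51: h=12 -> slot 12
Insert 29: h=3, 1 probes -> slot 4
Insert 26: h=0 -> slot 0
Insert 74: h=9 -> slot 9
Insert 81: h=3, 2 probes -> slot 5

Table: [26, None, None, 68, 29, 81, None, None, None, 74, None, None, 51]


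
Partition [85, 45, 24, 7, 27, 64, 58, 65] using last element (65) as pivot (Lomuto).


Pivot: 65
  45 <= 65: swap -> [45, 85, 24, 7, 27, 64, 58, 65]
  24 <= 65: swap -> [45, 24, 85, 7, 27, 64, 58, 65]
  7 <= 65: swap -> [45, 24, 7, 85, 27, 64, 58, 65]
  27 <= 65: swap -> [45, 24, 7, 27, 85, 64, 58, 65]
  64 <= 65: swap -> [45, 24, 7, 27, 64, 85, 58, 65]
  58 <= 65: swap -> [45, 24, 7, 27, 64, 58, 85, 65]
Place pivot at 6: [45, 24, 7, 27, 64, 58, 65, 85]

Partitioned: [45, 24, 7, 27, 64, 58, 65, 85]


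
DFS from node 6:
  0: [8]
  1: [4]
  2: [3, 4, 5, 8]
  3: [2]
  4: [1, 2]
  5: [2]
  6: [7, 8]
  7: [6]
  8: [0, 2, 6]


Visit 6, push [8, 7]
Visit 7, push []
Visit 8, push [2, 0]
Visit 0, push []
Visit 2, push [5, 4, 3]
Visit 3, push []
Visit 4, push [1]
Visit 1, push []
Visit 5, push []

DFS order: [6, 7, 8, 0, 2, 3, 4, 1, 5]


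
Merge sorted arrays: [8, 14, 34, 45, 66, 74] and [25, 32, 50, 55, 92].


Take 8 from A
Take 14 from A
Take 25 from B
Take 32 from B
Take 34 from A
Take 45 from A
Take 50 from B
Take 55 from B
Take 66 from A
Take 74 from A

Merged: [8, 14, 25, 32, 34, 45, 50, 55, 66, 74, 92]


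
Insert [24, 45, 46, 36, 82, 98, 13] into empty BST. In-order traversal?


Insert 24: root
Insert 45: R from 24
Insert 46: R from 24 -> R from 45
Insert 36: R from 24 -> L from 45
Insert 82: R from 24 -> R from 45 -> R from 46
Insert 98: R from 24 -> R from 45 -> R from 46 -> R from 82
Insert 13: L from 24

In-order: [13, 24, 36, 45, 46, 82, 98]


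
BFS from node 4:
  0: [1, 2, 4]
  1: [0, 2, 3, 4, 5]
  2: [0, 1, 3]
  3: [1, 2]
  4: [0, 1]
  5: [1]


Visit 4, enqueue [0, 1]
Visit 0, enqueue [2]
Visit 1, enqueue [3, 5]
Visit 2, enqueue []
Visit 3, enqueue []
Visit 5, enqueue []

BFS order: [4, 0, 1, 2, 3, 5]


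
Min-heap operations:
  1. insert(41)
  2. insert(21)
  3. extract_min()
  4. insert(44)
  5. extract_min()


insert(41) -> [41]
insert(21) -> [21, 41]
extract_min()->21, [41]
insert(44) -> [41, 44]
extract_min()->41, [44]

Final heap: [44]


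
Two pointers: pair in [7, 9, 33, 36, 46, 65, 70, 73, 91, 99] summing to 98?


lo=0(7)+hi=9(99)=106
lo=0(7)+hi=8(91)=98

Yes: 7+91=98


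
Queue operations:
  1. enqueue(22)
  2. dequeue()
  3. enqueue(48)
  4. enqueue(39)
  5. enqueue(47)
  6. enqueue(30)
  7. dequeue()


enqueue(22) -> [22]
dequeue()->22, []
enqueue(48) -> [48]
enqueue(39) -> [48, 39]
enqueue(47) -> [48, 39, 47]
enqueue(30) -> [48, 39, 47, 30]
dequeue()->48, [39, 47, 30]

Final queue: [39, 47, 30]


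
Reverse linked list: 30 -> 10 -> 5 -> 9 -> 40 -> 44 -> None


Step 1: curr=30, set curr.next=prev(None) | reversed so far: 30
Step 2: curr=10, set curr.next=prev(30) | reversed so far: 10 -> 30
Step 3: curr=5, set curr.next=prev(10) | reversed so far: 5 -> 10 -> 30
Step 4: curr=9, set curr.next=prev(5) | reversed so far: 9 -> 5 -> 10 -> 30
Step 5: curr=40, set curr.next=prev(9) | reversed so far: 40 -> 9 -> 5 -> 10 -> 30
Step 6: curr=44, set curr.next=prev(40) | reversed so far: 44 -> 40 -> 9 -> 5 -> 10 -> 30

44 -> 40 -> 9 -> 5 -> 10 -> 30 -> None


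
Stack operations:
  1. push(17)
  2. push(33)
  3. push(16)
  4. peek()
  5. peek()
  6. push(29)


push(17) -> [17]
push(33) -> [17, 33]
push(16) -> [17, 33, 16]
peek()->16
peek()->16
push(29) -> [17, 33, 16, 29]

Final stack: [17, 33, 16, 29]


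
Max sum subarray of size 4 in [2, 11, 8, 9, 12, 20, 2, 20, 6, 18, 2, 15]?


[0:4]: 30
[1:5]: 40
[2:6]: 49
[3:7]: 43
[4:8]: 54
[5:9]: 48
[6:10]: 46
[7:11]: 46
[8:12]: 41

Max: 54 at [4:8]


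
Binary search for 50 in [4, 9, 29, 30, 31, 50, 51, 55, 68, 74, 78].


Step 1: lo=0, hi=10, mid=5, val=50

Found at index 5


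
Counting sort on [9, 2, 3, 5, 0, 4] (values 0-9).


Input: [9, 2, 3, 5, 0, 4]
Counts: [1, 0, 1, 1, 1, 1, 0, 0, 0, 1]

Sorted: [0, 2, 3, 4, 5, 9]


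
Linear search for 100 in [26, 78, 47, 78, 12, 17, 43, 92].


i=0: 26!=100
i=1: 78!=100
i=2: 47!=100
i=3: 78!=100
i=4: 12!=100
i=5: 17!=100
i=6: 43!=100
i=7: 92!=100

Not found, 8 comps


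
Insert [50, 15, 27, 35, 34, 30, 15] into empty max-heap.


Insert 50: [50]
Insert 15: [50, 15]
Insert 27: [50, 15, 27]
Insert 35: [50, 35, 27, 15]
Insert 34: [50, 35, 27, 15, 34]
Insert 30: [50, 35, 30, 15, 34, 27]
Insert 15: [50, 35, 30, 15, 34, 27, 15]

Final heap: [50, 35, 30, 15, 34, 27, 15]


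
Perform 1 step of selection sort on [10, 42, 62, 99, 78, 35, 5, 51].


Initial: [10, 42, 62, 99, 78, 35, 5, 51]
Step 1: min=5 at 6
  Swap: [5, 42, 62, 99, 78, 35, 10, 51]

After 1 step: [5, 42, 62, 99, 78, 35, 10, 51]


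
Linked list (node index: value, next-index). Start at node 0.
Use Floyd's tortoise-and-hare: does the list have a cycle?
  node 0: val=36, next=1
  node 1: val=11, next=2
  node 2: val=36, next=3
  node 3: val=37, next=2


Floyd's tortoise (slow, +1) and hare (fast, +2):
  init: slow=0, fast=0
  step 1: slow=1, fast=2
  step 2: slow=2, fast=2
  slow == fast at node 2: cycle detected

Cycle: yes


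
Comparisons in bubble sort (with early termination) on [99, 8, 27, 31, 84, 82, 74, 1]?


Algorithm: bubble sort (with early termination)
Input: [99, 8, 27, 31, 84, 82, 74, 1]
Sorted: [1, 8, 27, 31, 74, 82, 84, 99]

28


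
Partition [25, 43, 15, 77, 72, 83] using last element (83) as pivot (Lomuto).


Pivot: 83
  25 <= 83: advance i (no swap)
  43 <= 83: advance i (no swap)
  15 <= 83: advance i (no swap)
  77 <= 83: advance i (no swap)
  72 <= 83: advance i (no swap)
Place pivot at 5: [25, 43, 15, 77, 72, 83]

Partitioned: [25, 43, 15, 77, 72, 83]


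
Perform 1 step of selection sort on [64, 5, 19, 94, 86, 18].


Initial: [64, 5, 19, 94, 86, 18]
Step 1: min=5 at 1
  Swap: [5, 64, 19, 94, 86, 18]

After 1 step: [5, 64, 19, 94, 86, 18]


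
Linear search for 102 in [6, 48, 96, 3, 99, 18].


i=0: 6!=102
i=1: 48!=102
i=2: 96!=102
i=3: 3!=102
i=4: 99!=102
i=5: 18!=102

Not found, 6 comps


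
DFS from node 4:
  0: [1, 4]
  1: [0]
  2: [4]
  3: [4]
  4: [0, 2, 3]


Visit 4, push [3, 2, 0]
Visit 0, push [1]
Visit 1, push []
Visit 2, push []
Visit 3, push []

DFS order: [4, 0, 1, 2, 3]


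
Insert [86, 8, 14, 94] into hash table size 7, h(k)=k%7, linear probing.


Insert 86: h=2 -> slot 2
Insert 8: h=1 -> slot 1
Insert 14: h=0 -> slot 0
Insert 94: h=3 -> slot 3

Table: [14, 8, 86, 94, None, None, None]


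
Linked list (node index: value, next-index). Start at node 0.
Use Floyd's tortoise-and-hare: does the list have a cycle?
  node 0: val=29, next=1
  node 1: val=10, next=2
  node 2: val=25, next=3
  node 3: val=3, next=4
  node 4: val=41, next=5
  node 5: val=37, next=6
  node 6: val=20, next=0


Floyd's tortoise (slow, +1) and hare (fast, +2):
  init: slow=0, fast=0
  step 1: slow=1, fast=2
  step 2: slow=2, fast=4
  step 3: slow=3, fast=6
  step 4: slow=4, fast=1
  step 5: slow=5, fast=3
  step 6: slow=6, fast=5
  step 7: slow=0, fast=0
  slow == fast at node 0: cycle detected

Cycle: yes


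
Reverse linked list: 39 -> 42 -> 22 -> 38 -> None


Step 1: curr=39, set curr.next=prev(None) | reversed so far: 39
Step 2: curr=42, set curr.next=prev(39) | reversed so far: 42 -> 39
Step 3: curr=22, set curr.next=prev(42) | reversed so far: 22 -> 42 -> 39
Step 4: curr=38, set curr.next=prev(22) | reversed so far: 38 -> 22 -> 42 -> 39

38 -> 22 -> 42 -> 39 -> None


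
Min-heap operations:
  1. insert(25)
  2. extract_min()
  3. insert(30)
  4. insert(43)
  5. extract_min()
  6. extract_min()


insert(25) -> [25]
extract_min()->25, []
insert(30) -> [30]
insert(43) -> [30, 43]
extract_min()->30, [43]
extract_min()->43, []

Final heap: []


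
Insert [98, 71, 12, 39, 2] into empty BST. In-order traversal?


Insert 98: root
Insert 71: L from 98
Insert 12: L from 98 -> L from 71
Insert 39: L from 98 -> L from 71 -> R from 12
Insert 2: L from 98 -> L from 71 -> L from 12

In-order: [2, 12, 39, 71, 98]


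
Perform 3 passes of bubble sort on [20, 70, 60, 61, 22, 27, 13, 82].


Initial: [20, 70, 60, 61, 22, 27, 13, 82]
Pass 1: [20, 60, 61, 22, 27, 13, 70, 82] (5 swaps)
Pass 2: [20, 60, 22, 27, 13, 61, 70, 82] (3 swaps)
Pass 3: [20, 22, 27, 13, 60, 61, 70, 82] (3 swaps)

After 3 passes: [20, 22, 27, 13, 60, 61, 70, 82]


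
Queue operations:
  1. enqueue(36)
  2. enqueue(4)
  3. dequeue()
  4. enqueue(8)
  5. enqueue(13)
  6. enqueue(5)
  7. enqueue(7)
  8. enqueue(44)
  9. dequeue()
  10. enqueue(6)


enqueue(36) -> [36]
enqueue(4) -> [36, 4]
dequeue()->36, [4]
enqueue(8) -> [4, 8]
enqueue(13) -> [4, 8, 13]
enqueue(5) -> [4, 8, 13, 5]
enqueue(7) -> [4, 8, 13, 5, 7]
enqueue(44) -> [4, 8, 13, 5, 7, 44]
dequeue()->4, [8, 13, 5, 7, 44]
enqueue(6) -> [8, 13, 5, 7, 44, 6]

Final queue: [8, 13, 5, 7, 44, 6]


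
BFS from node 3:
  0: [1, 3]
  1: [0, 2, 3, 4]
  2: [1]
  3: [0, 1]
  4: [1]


Visit 3, enqueue [0, 1]
Visit 0, enqueue []
Visit 1, enqueue [2, 4]
Visit 2, enqueue []
Visit 4, enqueue []

BFS order: [3, 0, 1, 2, 4]


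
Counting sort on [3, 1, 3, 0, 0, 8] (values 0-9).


Input: [3, 1, 3, 0, 0, 8]
Counts: [2, 1, 0, 2, 0, 0, 0, 0, 1, 0]

Sorted: [0, 0, 1, 3, 3, 8]


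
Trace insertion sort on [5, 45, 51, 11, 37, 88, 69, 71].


Initial: [5, 45, 51, 11, 37, 88, 69, 71]
Insert 45: [5, 45, 51, 11, 37, 88, 69, 71]
Insert 51: [5, 45, 51, 11, 37, 88, 69, 71]
Insert 11: [5, 11, 45, 51, 37, 88, 69, 71]
Insert 37: [5, 11, 37, 45, 51, 88, 69, 71]
Insert 88: [5, 11, 37, 45, 51, 88, 69, 71]
Insert 69: [5, 11, 37, 45, 51, 69, 88, 71]
Insert 71: [5, 11, 37, 45, 51, 69, 71, 88]

Sorted: [5, 11, 37, 45, 51, 69, 71, 88]


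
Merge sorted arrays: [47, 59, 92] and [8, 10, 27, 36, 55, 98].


Take 8 from B
Take 10 from B
Take 27 from B
Take 36 from B
Take 47 from A
Take 55 from B
Take 59 from A
Take 92 from A

Merged: [8, 10, 27, 36, 47, 55, 59, 92, 98]


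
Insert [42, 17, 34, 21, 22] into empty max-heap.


Insert 42: [42]
Insert 17: [42, 17]
Insert 34: [42, 17, 34]
Insert 21: [42, 21, 34, 17]
Insert 22: [42, 22, 34, 17, 21]

Final heap: [42, 22, 34, 17, 21]


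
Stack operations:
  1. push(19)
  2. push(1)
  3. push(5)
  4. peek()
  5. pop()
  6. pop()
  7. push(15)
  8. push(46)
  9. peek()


push(19) -> [19]
push(1) -> [19, 1]
push(5) -> [19, 1, 5]
peek()->5
pop()->5, [19, 1]
pop()->1, [19]
push(15) -> [19, 15]
push(46) -> [19, 15, 46]
peek()->46

Final stack: [19, 15, 46]


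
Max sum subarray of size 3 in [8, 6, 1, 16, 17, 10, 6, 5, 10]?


[0:3]: 15
[1:4]: 23
[2:5]: 34
[3:6]: 43
[4:7]: 33
[5:8]: 21
[6:9]: 21

Max: 43 at [3:6]


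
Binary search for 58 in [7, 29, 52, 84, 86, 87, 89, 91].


Step 1: lo=0, hi=7, mid=3, val=84
Step 2: lo=0, hi=2, mid=1, val=29
Step 3: lo=2, hi=2, mid=2, val=52

Not found


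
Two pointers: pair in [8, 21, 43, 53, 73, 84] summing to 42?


lo=0(8)+hi=5(84)=92
lo=0(8)+hi=4(73)=81
lo=0(8)+hi=3(53)=61
lo=0(8)+hi=2(43)=51
lo=0(8)+hi=1(21)=29

No pair found


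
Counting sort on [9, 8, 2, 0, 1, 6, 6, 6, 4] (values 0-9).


Input: [9, 8, 2, 0, 1, 6, 6, 6, 4]
Counts: [1, 1, 1, 0, 1, 0, 3, 0, 1, 1]

Sorted: [0, 1, 2, 4, 6, 6, 6, 8, 9]


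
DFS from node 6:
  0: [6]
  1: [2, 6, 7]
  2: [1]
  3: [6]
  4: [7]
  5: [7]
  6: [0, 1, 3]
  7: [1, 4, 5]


Visit 6, push [3, 1, 0]
Visit 0, push []
Visit 1, push [7, 2]
Visit 2, push []
Visit 7, push [5, 4]
Visit 4, push []
Visit 5, push []
Visit 3, push []

DFS order: [6, 0, 1, 2, 7, 4, 5, 3]
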